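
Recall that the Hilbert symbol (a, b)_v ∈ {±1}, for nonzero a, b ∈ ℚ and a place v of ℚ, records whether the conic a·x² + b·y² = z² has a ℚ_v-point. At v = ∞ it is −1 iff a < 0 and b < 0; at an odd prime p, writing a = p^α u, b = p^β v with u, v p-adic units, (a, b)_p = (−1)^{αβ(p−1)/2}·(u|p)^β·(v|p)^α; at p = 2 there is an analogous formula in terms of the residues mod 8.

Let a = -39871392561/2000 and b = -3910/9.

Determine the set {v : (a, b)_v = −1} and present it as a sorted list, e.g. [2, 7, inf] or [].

[2, 3, 5, 17, 23, inf]

(a, b) ≡ (-76245, -3910) mod (ℚ^×)²; places V = {2, 3, 5, 7, 11, 13, 17, 23, ∞}.
(a,b)_23: α=1, u≡11; β=1, v≡22 (mod 23); (11|23)=-1, (22|23)=-1; sign (−1)^1·-1^1·-1^1 = -1.
(a,b)_7: α=4, u≡6; β=0, v≡5 (mod 7); (6|7)=-1, (5|7)=-1; sign (−1)^0·-1^0·-1^4 = +1.
(a,b)_2: α=-4, β=1; u≡3, v≡5 (mod 8); ε(u)ε(v)=1·0, αω(v)=-4·1, βω(u)=1·1; sum ≡ 1  ⇒  -1.
(a,b)_3: α=3, u≡1; β=-2, v≡2 (mod 3); (1|3)=+1, (2|3)=-1; sign (−1)^0·+1^-2·-1^3 = -1.
(a,b)_11: α=2, u≡2; β=0, v≡8 (mod 11); (2|11)=-1, (8|11)=-1; sign (−1)^0·-1^0·-1^2 = +1.
(a,b)_∞: sgn(-76245)=−, sgn(-3910)=−, so -1.
(a,b)_17: α=1, u≡3; β=1, v≡16 (mod 17); (3|17)=-1, (16|17)=+1; sign (−1)^0·-1^1·+1^1 = -1.
(a,b)_13: α=1, u≡5; β=0, v≡9 (mod 13); (5|13)=-1, (9|13)=+1; sign (−1)^0·-1^0·+1^1 = +1.
(a,b)_5: α=-3, u≡4; β=1, v≡2 (mod 5); (4|5)=+1, (2|5)=-1; sign (−1)^0·+1^1·-1^-3 = -1.
|Ram(-76245, -3910)| = 6, even; anisotropic at {2, 3, 5, 17, 23, ∞}.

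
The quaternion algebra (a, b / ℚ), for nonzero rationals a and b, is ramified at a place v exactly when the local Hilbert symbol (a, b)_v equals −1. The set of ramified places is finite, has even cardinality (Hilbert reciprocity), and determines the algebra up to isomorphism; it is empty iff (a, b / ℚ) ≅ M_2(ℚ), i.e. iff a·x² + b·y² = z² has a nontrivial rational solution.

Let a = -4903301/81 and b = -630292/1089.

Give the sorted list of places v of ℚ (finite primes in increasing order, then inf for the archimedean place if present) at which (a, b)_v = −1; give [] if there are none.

[2, inf]

(a, b) ≡ (-9269, -157573) mod (ℚ^×)²; places V = {2, 3, 11, 13, 17, 23, 31, ∞}.
(a,b)_11: α=0, u≡1; β=-2, v≡7 (mod 11); (1|11)=+1, (7|11)=-1; sign (−1)^0·+1^-2·-1^0 = +1.
(a,b)_17: α=0, u≡2; β=1, v≡1 (mod 17); (2|17)=+1, (1|17)=+1; sign (−1)^0·+1^1·+1^0 = +1.
(a,b)_2: α=0, β=2; u≡3, v≡3 (mod 8); ε(u)ε(v)=1·1, αω(v)=0·1, βω(u)=2·1; sum ≡ 1  ⇒  -1.
(a,b)_23: α=3, u≡22; β=1, v≡13 (mod 23); (22|23)=-1, (13|23)=+1; sign (−1)^1·-1^1·+1^3 = +1.
(a,b)_3: α=-4, u≡1; β=-2, v≡2 (mod 3); (1|3)=+1, (2|3)=-1; sign (−1)^0·+1^-2·-1^-4 = +1.
(a,b)_13: α=1, u≡6; β=1, v≡11 (mod 13); (6|13)=-1, (11|13)=-1; sign (−1)^0·-1^1·-1^1 = +1.
(a,b)_31: α=1, u≡24; β=1, v≡1 (mod 31); (24|31)=-1, (1|31)=+1; sign (−1)^1·-1^1·+1^1 = +1.
(a,b)_∞: sgn(-9269)=−, sgn(-157573)=−, so -1.
|Ram(-9269, -157573)| = 2, even; anisotropic at {2, ∞}.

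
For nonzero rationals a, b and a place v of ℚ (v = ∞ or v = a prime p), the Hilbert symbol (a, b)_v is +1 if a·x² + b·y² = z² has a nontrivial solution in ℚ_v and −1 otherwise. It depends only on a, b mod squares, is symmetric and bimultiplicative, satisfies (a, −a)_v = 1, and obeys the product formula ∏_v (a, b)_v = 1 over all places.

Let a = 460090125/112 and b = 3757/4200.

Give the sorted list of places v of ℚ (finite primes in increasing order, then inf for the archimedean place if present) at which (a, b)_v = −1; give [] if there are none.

[2, 3, 11, 13]

(a, b) ≡ (19635, 546) mod (ℚ^×)²; places V = {2, 3, 5, 7, 11, 13, 17, ∞}.
(a,b)_∞: sgn(19635)=+, sgn(546)=+, so +1.
(a,b)_5: α=3, u≡3; β=-2, v≡4 (mod 5); (3|5)=-1, (4|5)=+1; sign (−1)^0·-1^-2·+1^3 = +1.
(a,b)_13: α=0, u≡5; β=1, v≡3 (mod 13); (5|13)=-1, (3|13)=+1; sign (−1)^0·-1^1·+1^0 = -1.
(a,b)_17: α=1, u≡4; β=2, v≡13 (mod 17); (4|17)=+1, (13|17)=+1; sign (−1)^0·+1^2·+1^1 = +1.
(a,b)_11: α=1, u≡4; β=0, v≡8 (mod 11); (4|11)=+1, (8|11)=-1; sign (−1)^0·+1^0·-1^1 = -1.
(a,b)_3: α=9, u≡2; β=-1, v≡2 (mod 3); (2|3)=-1, (2|3)=-1; sign (−1)^1·-1^-1·-1^9 = -1.
(a,b)_2: α=-4, β=-3; u≡3, v≡1 (mod 8); ε(u)ε(v)=1·0, αω(v)=-4·0, βω(u)=-3·1; sum ≡ 1  ⇒  -1.
(a,b)_7: α=-1, u≡6; β=-1, v≡1 (mod 7); (6|7)=-1, (1|7)=+1; sign (−1)^1·-1^-1·+1^-1 = +1.
|Ram(19635, 546)| = 4, even; anisotropic at {2, 3, 11, 13}.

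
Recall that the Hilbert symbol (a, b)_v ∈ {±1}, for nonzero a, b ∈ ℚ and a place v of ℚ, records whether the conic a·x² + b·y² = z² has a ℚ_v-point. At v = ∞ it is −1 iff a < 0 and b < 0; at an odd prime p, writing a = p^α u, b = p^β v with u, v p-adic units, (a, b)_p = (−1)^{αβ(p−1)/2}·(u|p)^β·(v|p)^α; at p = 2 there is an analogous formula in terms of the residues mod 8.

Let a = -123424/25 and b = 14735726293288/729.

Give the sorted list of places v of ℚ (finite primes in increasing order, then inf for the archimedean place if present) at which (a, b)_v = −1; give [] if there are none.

Mod squares: a ≡ -7714, b ≡ 100282. Check v ∈ {∞, 2, 3, 5, 7, 11, 13, 19, 29}.
v=∞: -7714 < 0 and 100282 > 0  ⇒  (a,b)_∞ = +1.
v=19: a=19^1·(≡13), b=19^3·(≡15) mod 19; (13|19)=-1, (15|19)=-1; (−1)^{1·3·9}·(-1)^3·(-1)^1 = -1.
v=29: a=29^1·(≡20), b=29^3·(≡20) mod 29; (20|29)=+1, (20|29)=+1; (−1)^{1·3·14}·(+1)^3·(+1)^1 = +1.
v=11: a=11^0·(≡6), b=11^2·(≡8) mod 11; (6|11)=-1, (8|11)=-1; (−1)^{0·2·5}·(-1)^2·(-1)^0 = +1.
v=3: a=3^0·(≡2), b=3^-6·(≡1) mod 3; (2|3)=-1, (1|3)=+1; (−1)^{0·-6·1}·(-1)^-6·(+1)^0 = +1.
v=7: a=7^1·(≡2), b=7^1·(≡2) mod 7; (2|7)=+1, (2|7)=+1; (−1)^{1·1·3}·(+1)^1·(+1)^1 = -1.
v=13: a=13^0·(≡2), b=13^1·(≡11) mod 13; (2|13)=-1, (11|13)=-1; (−1)^{0·1·6}·(-1)^1·(-1)^0 = -1.
v=2: v_2(a)=5, v_2(b)=3; units ≡ 7, 5 (mod 8); ε·ε+αω+βω = 1·0+5·1+3·0 ≡ 1  ⇒  (a,b)_2 = -1.
v=5: a=5^-2·(≡1), b=5^0·(≡2) mod 5; (1|5)=+1, (2|5)=-1; (−1)^{-2·0·2}·(+1)^0·(-1)^-2 = +1.
Ram(-7714, 100282) = {2, 7, 13, 19}; no ℚ_2-point on the conic.

[2, 7, 13, 19]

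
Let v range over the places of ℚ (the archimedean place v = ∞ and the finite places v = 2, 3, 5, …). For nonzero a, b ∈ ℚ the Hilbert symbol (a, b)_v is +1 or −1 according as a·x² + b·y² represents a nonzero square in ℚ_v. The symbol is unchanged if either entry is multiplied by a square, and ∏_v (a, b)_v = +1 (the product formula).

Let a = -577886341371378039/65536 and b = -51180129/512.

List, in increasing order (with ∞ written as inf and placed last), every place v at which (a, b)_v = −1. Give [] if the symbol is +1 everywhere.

Mod squares: a ≡ -399, b ≡ -67298. Check v ∈ {∞, 2, 3, 7, 11, 13, 19, 23, 29}.
v=29: a=29^2·(≡6), b=29^0·(≡3) mod 29; (6|29)=+1, (3|29)=-1; (−1)^{2·0·14}·(+1)^0·(-1)^2 = +1.
v=2: v_2(a)=-16, v_2(b)=-9; units ≡ 1, 7 (mod 8); ε·ε+αω+βω = 0·1+-16·0+-9·0 ≡ 0  ⇒  (a,b)_2 = +1.
v=7: a=7^3·(≡3), b=7^1·(≡4) mod 7; (3|7)=-1, (4|7)=+1; (−1)^{3·1·3}·(-1)^1·(+1)^3 = +1.
v=19: a=19^3·(≡6), b=19^1·(≡4) mod 19; (6|19)=+1, (4|19)=+1; (−1)^{3·1·9}·(+1)^1·(+1)^3 = -1.
v=∞: -399 < 0 and -67298 < 0  ⇒  (a,b)_∞ = -1.
v=3: a=3^3·(≡2), b=3^2·(≡1) mod 3; (2|3)=-1, (1|3)=+1; (−1)^{3·2·1}·(-1)^2·(+1)^3 = +1.
v=11: a=11^2·(≡6), b=11^1·(≡5) mod 11; (6|11)=-1, (5|11)=+1; (−1)^{2·1·5}·(-1)^1·(+1)^2 = -1.
v=23: a=23^2·(≡21), b=23^1·(≡16) mod 23; (21|23)=-1, (16|23)=+1; (−1)^{2·1·11}·(-1)^1·(+1)^2 = -1.
v=13: a=13^2·(≡9), b=13^2·(≡4) mod 13; (9|13)=+1, (4|13)=+1; (−1)^{2·2·6}·(+1)^2·(+1)^2 = +1.
|Ram(-399, -67298)| = 4, even; anisotropic at {11, 19, 23, ∞}.

[11, 19, 23, inf]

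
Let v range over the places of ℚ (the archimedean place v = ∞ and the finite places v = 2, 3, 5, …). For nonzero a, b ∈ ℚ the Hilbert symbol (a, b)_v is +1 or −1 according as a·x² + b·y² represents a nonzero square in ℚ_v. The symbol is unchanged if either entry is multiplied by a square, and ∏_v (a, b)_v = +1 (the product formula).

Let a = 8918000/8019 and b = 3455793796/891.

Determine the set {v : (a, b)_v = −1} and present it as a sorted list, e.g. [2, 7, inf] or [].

[11, 13]

(a, b) ≡ (5005, 11) mod (ℚ^×)²; places V = {2, 3, 5, 7, 11, 13, 17, 19, ∞}.
(a,b)_17: α=0, u≡6; β=2, v≡7 (mod 17); (6|17)=-1, (7|17)=-1; sign (−1)^0·-1^2·-1^0 = +1.
(a,b)_7: α=3, u≡4; β=2, v≡2 (mod 7); (4|7)=+1, (2|7)=+1; sign (−1)^0·+1^2·+1^3 = +1.
(a,b)_11: α=-1, u≡1; β=-1, v≡1 (mod 11); (1|11)=+1, (1|11)=+1; sign (−1)^1·+1^-1·+1^-1 = -1.
(a,b)_19: α=0, u≡8; β=2, v≡5 (mod 19); (8|19)=-1, (5|19)=+1; sign (−1)^0·-1^2·+1^0 = +1.
(a,b)_∞: sgn(5005)=+, sgn(11)=+, so +1.
(a,b)_2: α=4, β=2; u≡5, v≡3 (mod 8); ε(u)ε(v)=0·1, αω(v)=4·1, βω(u)=2·1; sum ≡ 0  ⇒  +1.
(a,b)_13: α=1, u≡5; β=2, v≡8 (mod 13); (5|13)=-1, (8|13)=-1; sign (−1)^0·-1^2·-1^1 = -1.
(a,b)_5: α=3, u≡1; β=0, v≡1 (mod 5); (1|5)=+1, (1|5)=+1; sign (−1)^0·+1^0·+1^3 = +1.
(a,b)_3: α=-6, u≡1; β=-4, v≡2 (mod 3); (1|3)=+1, (2|3)=-1; sign (−1)^0·+1^-4·-1^-6 = +1.
(5005, 11 / ℚ) ramifies at {11, 13}: a division algebra.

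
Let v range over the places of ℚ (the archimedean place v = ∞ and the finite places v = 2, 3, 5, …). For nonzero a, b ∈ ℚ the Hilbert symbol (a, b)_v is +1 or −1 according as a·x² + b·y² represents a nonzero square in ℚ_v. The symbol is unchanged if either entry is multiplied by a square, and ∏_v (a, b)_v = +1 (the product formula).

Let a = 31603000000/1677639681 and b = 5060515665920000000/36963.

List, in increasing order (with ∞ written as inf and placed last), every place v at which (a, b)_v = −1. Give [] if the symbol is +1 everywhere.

[2, 5, 13, 17]

Mod squares: a ≡ 187, b ≡ 4290. Check v ∈ {∞, 2, 3, 5, 11, 13, 17, 37, 41}.
v=∞: 187 > 0 and 4290 > 0  ⇒  (a,b)_∞ = +1.
v=37: a=37^-2·(≡17), b=37^-2·(≡24) mod 37; (17|37)=-1, (24|37)=-1; (−1)^{-2·-2·18}·(-1)^-2·(-1)^-2 = +1.
v=41: a=41^-2·(≡37), b=41^0·(≡28) mod 41; (37|41)=+1, (28|41)=-1; (−1)^{-2·0·20}·(+1)^0·(-1)^-2 = +1.
v=5: a=5^6·(≡2), b=5^7·(≡2) mod 5; (2|5)=-1, (2|5)=-1; (−1)^{6·7·2}·(-1)^7·(-1)^6 = -1.
v=17: a=17^1·(≡10), b=17^0·(≡5) mod 17; (10|17)=-1, (5|17)=-1; (−1)^{1·0·8}·(-1)^0·(-1)^1 = -1.
v=13: a=13^2·(≡6), b=13^5·(≡8) mod 13; (6|13)=-1, (8|13)=-1; (−1)^{2·5·6}·(-1)^5·(-1)^2 = -1.
v=11: a=11^1·(≡8), b=11^3·(≡4) mod 11; (8|11)=-1, (4|11)=+1; (−1)^{1·3·5}·(-1)^3·(+1)^1 = +1.
v=2: v_2(a)=6, v_2(b)=17; units ≡ 3, 1 (mod 8); ε·ε+αω+βω = 1·0+6·0+17·1 ≡ 1  ⇒  (a,b)_2 = -1.
v=3: a=3^-6·(≡1), b=3^-3·(≡2) mod 3; (1|3)=+1, (2|3)=-1; (−1)^{-6·-3·1}·(+1)^-3·(-1)^-6 = +1.
(187, 4290 / ℚ) ramifies at {2, 5, 13, 17}: a division algebra.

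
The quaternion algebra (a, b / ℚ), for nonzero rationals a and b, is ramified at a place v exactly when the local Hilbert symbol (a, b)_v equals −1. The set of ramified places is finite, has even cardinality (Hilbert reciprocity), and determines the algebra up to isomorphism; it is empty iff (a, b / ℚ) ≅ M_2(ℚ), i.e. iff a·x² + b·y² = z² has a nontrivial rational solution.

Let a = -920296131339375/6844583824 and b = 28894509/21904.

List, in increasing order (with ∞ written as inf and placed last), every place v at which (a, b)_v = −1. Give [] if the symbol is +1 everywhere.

Mod squares: a ≡ -7, b ≡ 21. Check v ∈ {∞, 2, 3, 5, 7, 13, 17, 23, 37, 43}.
v=3: a=3^2·(≡2), b=3^3·(≡1) mod 3; (2|3)=-1, (1|3)=+1; (−1)^{2·3·1}·(-1)^3·(+1)^2 = -1.
v=23: a=23^4·(≡8), b=23^2·(≡11) mod 23; (8|23)=+1, (11|23)=-1; (−1)^{4·2·11}·(+1)^2·(-1)^4 = +1.
v=43: a=43^-2·(≡14), b=43^0·(≡16) mod 43; (14|43)=+1, (16|43)=+1; (−1)^{-2·0·21}·(+1)^0·(+1)^-2 = +1.
v=13: a=13^-2·(≡8), b=13^0·(≡6) mod 13; (8|13)=-1, (6|13)=-1; (−1)^{-2·0·6}·(-1)^0·(-1)^-2 = +1.
v=∞: -7 < 0 and 21 > 0  ⇒  (a,b)_∞ = +1.
v=2: v_2(a)=-4, v_2(b)=-4; units ≡ 1, 5 (mod 8); ε·ε+αω+βω = 0·0+-4·1+-4·0 ≡ 0  ⇒  (a,b)_2 = +1.
v=5: a=5^4·(≡3), b=5^0·(≡1) mod 5; (3|5)=-1, (1|5)=+1; (−1)^{4·0·2}·(-1)^0·(+1)^4 = +1.
v=7: a=7^1·(≡3), b=7^1·(≡6) mod 7; (3|7)=-1, (6|7)=-1; (−1)^{1·1·3}·(-1)^1·(-1)^1 = -1.
v=17: a=17^4·(≡6), b=17^2·(≡9) mod 17; (6|17)=-1, (9|17)=+1; (−1)^{4·2·8}·(-1)^2·(+1)^4 = +1.
v=37: a=37^-2·(≡21), b=37^-2·(≡27) mod 37; (21|37)=+1, (27|37)=+1; (−1)^{-2·-2·18}·(+1)^-2·(+1)^-2 = +1.
(-7, 21 / ℚ) ramifies at {3, 7}: a division algebra.

[3, 7]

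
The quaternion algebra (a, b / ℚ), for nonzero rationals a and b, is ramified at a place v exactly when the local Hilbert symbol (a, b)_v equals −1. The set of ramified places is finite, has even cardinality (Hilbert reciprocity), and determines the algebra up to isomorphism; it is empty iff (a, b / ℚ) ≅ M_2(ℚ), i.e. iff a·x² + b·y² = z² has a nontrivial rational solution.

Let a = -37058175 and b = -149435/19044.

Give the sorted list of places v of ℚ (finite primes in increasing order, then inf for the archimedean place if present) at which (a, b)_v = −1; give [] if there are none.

Mod squares: a ≡ -164703, b ≡ -1235. Check v ∈ {∞, 2, 3, 5, 7, 11, 13, 19, 23, 31}.
v=23: a=23^1·(≡17), b=23^-2·(≡5) mod 23; (17|23)=-1, (5|23)=-1; (−1)^{1·-2·11}·(-1)^-2·(-1)^1 = -1.
v=19: a=19^0·(≡14), b=19^1·(≡16) mod 19; (14|19)=-1, (16|19)=+1; (−1)^{0·1·9}·(-1)^1·(+1)^0 = -1.
v=∞: -164703 < 0 and -1235 < 0  ⇒  (a,b)_∞ = -1.
v=5: a=5^2·(≡3), b=5^1·(≡2) mod 5; (3|5)=-1, (2|5)=-1; (−1)^{2·1·2}·(-1)^1·(-1)^2 = -1.
v=2: v_2(a)=0, v_2(b)=-2; units ≡ 1, 5 (mod 8); ε·ε+αω+βω = 0·0+0·1+-2·0 ≡ 0  ⇒  (a,b)_2 = +1.
v=13: a=13^0·(≡2), b=13^1·(≡3) mod 13; (2|13)=-1, (3|13)=+1; (−1)^{0·1·6}·(-1)^1·(+1)^0 = -1.
v=11: a=11^1·(≡1), b=11^2·(≡10) mod 11; (1|11)=+1, (10|11)=-1; (−1)^{1·2·5}·(+1)^2·(-1)^1 = -1.
v=31: a=31^1·(≡28), b=31^0·(≡14) mod 31; (28|31)=+1, (14|31)=+1; (−1)^{1·0·15}·(+1)^0·(+1)^1 = +1.
v=3: a=3^3·(≡2), b=3^-2·(≡1) mod 3; (2|3)=-1, (1|3)=+1; (−1)^{3·-2·1}·(-1)^-2·(+1)^3 = +1.
v=7: a=7^1·(≡5), b=7^0·(≡2) mod 7; (5|7)=-1, (2|7)=+1; (−1)^{1·0·3}·(-1)^0·(+1)^1 = +1.
Ram(-164703, -1235) = {5, 11, 13, 19, 23, ∞}; no ℚ_5-point on the conic.

[5, 11, 13, 19, 23, inf]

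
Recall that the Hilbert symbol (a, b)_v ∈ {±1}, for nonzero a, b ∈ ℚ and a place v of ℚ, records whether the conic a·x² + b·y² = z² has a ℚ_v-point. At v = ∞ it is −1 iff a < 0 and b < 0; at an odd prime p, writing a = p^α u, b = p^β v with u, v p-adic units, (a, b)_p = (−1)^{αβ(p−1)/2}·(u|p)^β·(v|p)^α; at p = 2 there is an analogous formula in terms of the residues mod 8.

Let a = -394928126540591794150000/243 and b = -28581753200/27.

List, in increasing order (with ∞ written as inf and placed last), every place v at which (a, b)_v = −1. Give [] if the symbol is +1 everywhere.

Mod squares: a ≡ -23205, b ≡ -4389. Check v ∈ {∞, 2, 3, 5, 7, 11, 13, 17, 19}.
v=5: a=5^5·(≡4), b=5^2·(≡1) mod 5; (4|5)=+1, (1|5)=+1; (−1)^{5·2·2}·(+1)^2·(+1)^5 = +1.
v=3: a=3^-5·(≡2), b=3^-3·(≡1) mod 3; (2|3)=-1, (1|3)=+1; (−1)^{-5·-3·1}·(-1)^-3·(+1)^-5 = +1.
v=17: a=17^5·(≡10), b=17^2·(≡6) mod 17; (10|17)=-1, (6|17)=-1; (−1)^{5·2·8}·(-1)^2·(-1)^5 = -1.
v=2: v_2(a)=4, v_2(b)=4; units ≡ 3, 3 (mod 8); ε·ε+αω+βω = 1·1+4·1+4·1 ≡ 1  ⇒  (a,b)_2 = -1.
v=7: a=7^3·(≡6), b=7^1·(≡5) mod 7; (6|7)=-1, (5|7)=-1; (−1)^{3·1·3}·(-1)^1·(-1)^3 = -1.
v=19: a=19^2·(≡2), b=19^1·(≡1) mod 19; (2|19)=-1, (1|19)=+1; (−1)^{2·1·9}·(-1)^1·(+1)^2 = -1.
v=11: a=11^2·(≡9), b=11^1·(≡8) mod 11; (9|11)=+1, (8|11)=-1; (−1)^{2·1·5}·(+1)^1·(-1)^2 = +1.
v=13: a=13^5·(≡12), b=13^2·(≡11) mod 13; (12|13)=+1, (11|13)=-1; (−1)^{5·2·6}·(+1)^2·(-1)^5 = -1.
v=∞: -23205 < 0 and -4389 < 0  ⇒  (a,b)_∞ = -1.
Ram(-23205, -4389) = {2, 7, 13, 17, 19, ∞}; no ℚ_2-point on the conic.

[2, 7, 13, 17, 19, inf]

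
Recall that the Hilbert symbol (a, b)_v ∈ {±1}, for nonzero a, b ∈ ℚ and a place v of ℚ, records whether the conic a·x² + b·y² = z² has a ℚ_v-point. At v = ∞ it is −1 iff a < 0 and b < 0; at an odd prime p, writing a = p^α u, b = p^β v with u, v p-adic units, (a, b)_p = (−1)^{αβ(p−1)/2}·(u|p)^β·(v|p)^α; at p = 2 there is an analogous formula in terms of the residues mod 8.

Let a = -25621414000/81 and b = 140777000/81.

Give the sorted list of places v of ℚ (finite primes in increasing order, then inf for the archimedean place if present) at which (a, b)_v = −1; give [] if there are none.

[5, 17]

(a, b) ≡ (-7735, 170) mod (ℚ^×)²; places V = {2, 3, 5, 7, 13, 17, ∞}.
(a,b)_13: α=3, u≡9; β=2, v≡4 (mod 13); (9|13)=+1, (4|13)=+1; sign (−1)^0·+1^2·+1^3 = +1.
(a,b)_5: α=3, u≡3; β=3, v≡1 (mod 5); (3|5)=-1, (1|5)=+1; sign (−1)^0·-1^3·+1^3 = -1.
(a,b)_2: α=4, β=3; u≡1, v≡5 (mod 8); ε(u)ε(v)=0·0, αω(v)=4·1, βω(u)=3·0; sum ≡ 0  ⇒  +1.
(a,b)_7: α=3, u≡2; β=2, v≡1 (mod 7); (2|7)=+1, (1|7)=+1; sign (−1)^0·+1^2·+1^3 = +1.
(a,b)_∞: sgn(-7735)=−, sgn(170)=+, so +1.
(a,b)_17: α=1, u≡16; β=1, v≡10 (mod 17); (16|17)=+1, (10|17)=-1; sign (−1)^0·+1^1·-1^1 = -1.
(a,b)_3: α=-4, u≡2; β=-4, v≡2 (mod 3); (2|3)=-1, (2|3)=-1; sign (−1)^0·-1^-4·-1^-4 = +1.
|Ram(-7735, 170)| = 2, even; anisotropic at {5, 17}.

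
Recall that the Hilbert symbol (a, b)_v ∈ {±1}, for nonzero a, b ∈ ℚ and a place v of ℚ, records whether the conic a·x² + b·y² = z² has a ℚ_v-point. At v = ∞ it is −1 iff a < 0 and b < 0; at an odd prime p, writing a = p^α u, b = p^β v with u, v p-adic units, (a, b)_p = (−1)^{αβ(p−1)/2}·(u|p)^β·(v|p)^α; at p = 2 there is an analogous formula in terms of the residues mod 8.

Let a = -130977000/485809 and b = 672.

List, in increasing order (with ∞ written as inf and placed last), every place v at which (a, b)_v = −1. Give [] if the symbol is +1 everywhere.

(a, b) ≡ (-330, 42) mod (ℚ^×)²; places V = {2, 3, 5, 7, 11, 17, 41, ∞}.
(a,b)_2: α=3, β=5; u≡3, v≡5 (mod 8); ε(u)ε(v)=1·0, αω(v)=3·1, βω(u)=5·1; sum ≡ 0  ⇒  +1.
(a,b)_11: α=1, u≡1; β=0, v≡1 (mod 11); (1|11)=+1, (1|11)=+1; sign (−1)^0·+1^0·+1^1 = +1.
(a,b)_17: α=-2, u≡12; β=0, v≡9 (mod 17); (12|17)=-1, (9|17)=+1; sign (−1)^0·-1^0·+1^-2 = +1.
(a,b)_5: α=3, u≡1; β=0, v≡2 (mod 5); (1|5)=+1, (2|5)=-1; sign (−1)^0·+1^0·-1^3 = -1.
(a,b)_3: α=5, u≡1; β=1, v≡2 (mod 3); (1|3)=+1, (2|3)=-1; sign (−1)^1·+1^1·-1^5 = +1.
(a,b)_41: α=-2, u≡21; β=0, v≡16 (mod 41); (21|41)=+1, (16|41)=+1; sign (−1)^0·+1^0·+1^-2 = +1.
(a,b)_7: α=2, u≡3; β=1, v≡5 (mod 7); (3|7)=-1, (5|7)=-1; sign (−1)^0·-1^1·-1^2 = -1.
(a,b)_∞: sgn(-330)=−, sgn(42)=+, so +1.
(-330, 42 / ℚ) ramifies at {5, 7}: a division algebra.

[5, 7]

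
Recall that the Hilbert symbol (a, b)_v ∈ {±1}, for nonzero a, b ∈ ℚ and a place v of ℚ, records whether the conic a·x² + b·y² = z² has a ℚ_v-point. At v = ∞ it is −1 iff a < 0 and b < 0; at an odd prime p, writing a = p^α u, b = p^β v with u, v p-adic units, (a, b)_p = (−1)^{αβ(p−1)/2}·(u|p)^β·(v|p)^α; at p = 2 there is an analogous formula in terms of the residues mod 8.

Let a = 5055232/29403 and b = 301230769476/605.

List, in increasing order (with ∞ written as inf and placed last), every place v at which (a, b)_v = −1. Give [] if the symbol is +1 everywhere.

[13, 43]

(a, b) ≡ (1209, 7684458405) mod (ℚ^×)²; places V = {2, 3, 5, 7, 11, 13, 17, 31, 37, 43, 47, ∞}.
(a,b)_∞: sgn(1209)=+, sgn(7684458405)=+, so +1.
(a,b)_13: α=1, u≡6; β=1, v≡3 (mod 13); (6|13)=-1, (3|13)=+1; sign (−1)^0·-1^1·+1^1 = -1.
(a,b)_3: α=-5, u≡1; β=1, v≡2 (mod 3); (1|3)=+1, (2|3)=-1; sign (−1)^1·+1^1·-1^-5 = +1.
(a,b)_5: α=0, u≡4; β=-1, v≡1 (mod 5); (4|5)=+1, (1|5)=+1; sign (−1)^0·+1^-1·+1^0 = +1.
(a,b)_2: α=8, β=2; u≡1, v≡5 (mod 8); ε(u)ε(v)=0·0, αω(v)=8·1, βω(u)=2·0; sum ≡ 0  ⇒  +1.
(a,b)_47: α=0, u≡17; β=1, v≡21 (mod 47); (17|47)=+1, (21|47)=+1; sign (−1)^0·+1^1·+1^0 = +1.
(a,b)_43: α=0, u≡7; β=1, v≡20 (mod 43); (7|43)=-1, (20|43)=-1; sign (−1)^0·-1^1·-1^0 = -1.
(a,b)_11: α=-2, u≡6; β=-2, v≡2 (mod 11); (6|11)=-1, (2|11)=-1; sign (−1)^0·-1^-2·-1^-2 = +1.
(a,b)_37: α=0, u≡25; β=1, v≡23 (mod 37); (25|37)=+1, (23|37)=-1; sign (−1)^0·+1^1·-1^0 = +1.
(a,b)_17: α=0, u≡1; β=1, v≡13 (mod 17); (1|17)=+1, (13|17)=+1; sign (−1)^0·+1^1·+1^0 = +1.
(a,b)_31: α=1, u≡7; β=1, v≡22 (mod 31); (7|31)=+1, (22|31)=-1; sign (−1)^1·+1^1·-1^1 = +1.
(a,b)_7: α=2, u≡3; β=2, v≡4 (mod 7); (3|7)=-1, (4|7)=+1; sign (−1)^0·-1^2·+1^2 = +1.
Ram(1209, 7684458405) = {13, 43}; no ℚ_13-point on the conic.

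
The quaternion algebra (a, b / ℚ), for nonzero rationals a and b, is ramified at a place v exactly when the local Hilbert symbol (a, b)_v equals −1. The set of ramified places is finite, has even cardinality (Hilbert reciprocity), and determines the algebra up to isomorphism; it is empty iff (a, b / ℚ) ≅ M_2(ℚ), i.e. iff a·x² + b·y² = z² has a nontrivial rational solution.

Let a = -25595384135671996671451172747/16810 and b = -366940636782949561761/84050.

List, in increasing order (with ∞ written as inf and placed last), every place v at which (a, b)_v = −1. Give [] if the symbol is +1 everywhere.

[5, 13, 19, inf]

(a, b) ≡ (-65161070, -18722) mod (ℚ^×)²; places V = {2, 3, 5, 7, 11, 13, 17, 19, 23, 31, 37, 41, ∞}.
(a,b)_13: α=7, u≡7; β=6, v≡5 (mod 13); (7|13)=-1, (5|13)=-1; sign (−1)^0·-1^6·-1^7 = -1.
(a,b)_3: α=0, u≡1; β=4, v≡1 (mod 3); (1|3)=+1, (1|3)=+1; sign (−1)^0·+1^4·+1^0 = +1.
(a,b)_5: α=-1, u≡4; β=-2, v≡2 (mod 5); (4|5)=+1, (2|5)=-1; sign (−1)^0·+1^-2·-1^-1 = -1.
(a,b)_∞: sgn(-65161070)=−, sgn(-18722)=−, so -1.
(a,b)_17: α=2, u≡15; β=2, v≡7 (mod 17); (15|17)=+1, (7|17)=-1; sign (−1)^0·+1^2·-1^2 = +1.
(a,b)_37: α=3, u≡12; β=1, v≡7 (mod 37); (12|37)=+1, (7|37)=+1; sign (−1)^0·+1^1·+1^3 = +1.
(a,b)_7: α=2, u≡5; β=0, v≡5 (mod 7); (5|7)=-1, (5|7)=-1; sign (−1)^0·-1^0·-1^2 = +1.
(a,b)_2: α=-1, β=-1; u≡1, v≡7 (mod 8); ε(u)ε(v)=0·1, αω(v)=-1·0, βω(u)=-1·0; sum ≡ 0  ⇒  +1.
(a,b)_31: α=3, u≡25; β=2, v≡1 (mod 31); (25|31)=+1, (1|31)=+1; sign (−1)^0·+1^2·+1^3 = +1.
(a,b)_19: α=3, u≡13; β=2, v≡12 (mod 19); (13|19)=-1, (12|19)=-1; sign (−1)^0·-1^2·-1^3 = -1.
(a,b)_23: α=1, u≡13; β=1, v≡7 (mod 23); (13|23)=+1, (7|23)=-1; sign (−1)^1·+1^1·-1^1 = +1.
(a,b)_41: α=-2, u≡5; β=-2, v≡29 (mod 41); (5|41)=+1, (29|41)=-1; sign (−1)^0·+1^-2·-1^-2 = +1.
(a,b)_11: α=2, u≡9; β=1, v≡9 (mod 11); (9|11)=+1, (9|11)=+1; sign (−1)^0·+1^1·+1^2 = +1.
(-65161070, -18722 / ℚ) ramifies at {5, 13, 19, ∞}: a division algebra.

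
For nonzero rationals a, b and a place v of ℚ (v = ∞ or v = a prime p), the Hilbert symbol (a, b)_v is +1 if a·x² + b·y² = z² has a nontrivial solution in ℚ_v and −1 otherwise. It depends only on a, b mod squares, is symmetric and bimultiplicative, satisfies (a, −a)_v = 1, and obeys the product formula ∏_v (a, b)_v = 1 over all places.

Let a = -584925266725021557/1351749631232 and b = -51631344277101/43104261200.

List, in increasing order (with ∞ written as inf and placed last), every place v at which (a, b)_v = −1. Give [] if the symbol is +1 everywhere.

[2, 17, 29, inf]

(a, b) ≡ (-37961, -2233) mod (ℚ^×)²; places V = {2, 3, 5, 7, 11, 13, 17, 19, 29, 41, ∞}.
(a,b)_5: α=0, u≡4; β=-2, v≡3 (mod 5); (4|5)=+1, (3|5)=-1; sign (−1)^0·+1^-2·-1^0 = +1.
(a,b)_7: α=-5, u≡4; β=-3, v≡5 (mod 7); (4|7)=+1, (5|7)=-1; sign (−1)^1·+1^-3·-1^-5 = +1.
(a,b)_3: α=4, u≡1; β=10, v≡2 (mod 3); (1|3)=+1, (2|3)=-1; sign (−1)^0·+1^10·-1^4 = +1.
(a,b)_11: α=-1, u≡4; β=-1, v≡7 (mod 11); (4|11)=+1, (7|11)=-1; sign (−1)^1·+1^-1·-1^-1 = +1.
(a,b)_19: α=2, u≡6; β=2, v≡4 (mod 19); (6|19)=+1, (4|19)=+1; sign (−1)^0·+1^2·+1^2 = +1.
(a,b)_13: α=-4, u≡12; β=-4, v≡12 (mod 13); (12|13)=+1, (12|13)=+1; sign (−1)^0·+1^-4·+1^-4 = +1.
(a,b)_∞: sgn(-37961)=−, sgn(-2233)=−, so -1.
(a,b)_2: α=-8, β=-4; u≡7, v≡7 (mod 8); ε(u)ε(v)=1·1, αω(v)=-8·0, βω(u)=-4·0; sum ≡ 1  ⇒  -1.
(a,b)_29: α=1, u≡23; β=1, v≡14 (mod 29); (23|29)=+1, (14|29)=-1; sign (−1)^0·+1^1·-1^1 = -1.
(a,b)_41: α=2, u≡39; β=0, v≡3 (mod 41); (39|41)=+1, (3|41)=-1; sign (−1)^0·+1^0·-1^2 = +1.
(a,b)_17: α=7, u≡12; β=4, v≡3 (mod 17); (12|17)=-1, (3|17)=-1; sign (−1)^0·-1^4·-1^7 = -1.
|Ram(-37961, -2233)| = 4, even; anisotropic at {2, 17, 29, ∞}.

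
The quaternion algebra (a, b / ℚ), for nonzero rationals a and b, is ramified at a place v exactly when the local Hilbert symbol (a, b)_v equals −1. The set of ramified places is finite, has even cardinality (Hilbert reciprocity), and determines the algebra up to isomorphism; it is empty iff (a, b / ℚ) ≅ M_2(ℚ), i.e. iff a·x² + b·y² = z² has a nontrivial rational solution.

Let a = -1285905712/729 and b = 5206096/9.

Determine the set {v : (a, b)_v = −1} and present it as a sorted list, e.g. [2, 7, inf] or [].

Mod squares: a ≡ -80369107, b ≡ 325381. Check v ∈ {∞, 2, 3, 7, 13, 19, 23, 43, 47}.
v=7: a=7^1·(≡2), b=7^1·(≡3) mod 7; (2|7)=+1, (3|7)=-1; (−1)^{1·1·3}·(+1)^1·(-1)^1 = +1.
v=47: a=47^1·(≡29), b=47^1·(≡4) mod 47; (29|47)=-1, (4|47)=+1; (−1)^{1·1·23}·(-1)^1·(+1)^1 = +1.
v=3: a=3^-6·(≡2), b=3^-2·(≡1) mod 3; (2|3)=-1, (1|3)=+1; (−1)^{-6·-2·1}·(-1)^-2·(+1)^-6 = +1.
v=∞: -80369107 < 0 and 325381 > 0  ⇒  (a,b)_∞ = +1.
v=2: v_2(a)=4, v_2(b)=4; units ≡ 5, 5 (mod 8); ε·ε+αω+βω = 0·0+4·1+4·1 ≡ 0  ⇒  (a,b)_2 = +1.
v=43: a=43^1·(≡2), b=43^1·(≡3) mod 43; (2|43)=-1, (3|43)=-1; (−1)^{1·1·21}·(-1)^1·(-1)^1 = -1.
v=23: a=23^1·(≡12), b=23^1·(≡1) mod 23; (12|23)=+1, (1|23)=+1; (−1)^{1·1·11}·(+1)^1·(+1)^1 = -1.
v=13: a=13^1·(≡6), b=13^0·(≡10) mod 13; (6|13)=-1, (10|13)=+1; (−1)^{1·0·6}·(-1)^0·(+1)^1 = +1.
v=19: a=19^1·(≡9), b=19^0·(≡17) mod 19; (9|19)=+1, (17|19)=+1; (−1)^{1·0·9}·(+1)^0·(+1)^1 = +1.
Ram(-80369107, 325381) = {23, 43}; no ℚ_23-point on the conic.

[23, 43]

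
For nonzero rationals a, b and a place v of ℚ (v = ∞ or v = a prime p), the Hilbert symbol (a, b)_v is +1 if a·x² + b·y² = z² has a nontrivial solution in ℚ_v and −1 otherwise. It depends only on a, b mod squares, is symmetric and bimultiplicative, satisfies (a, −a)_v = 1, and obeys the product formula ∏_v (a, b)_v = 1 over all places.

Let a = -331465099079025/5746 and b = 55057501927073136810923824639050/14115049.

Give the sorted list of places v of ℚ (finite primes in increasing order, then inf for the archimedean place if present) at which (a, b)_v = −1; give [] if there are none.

Mod squares: a ≡ -139026, b ≡ 4218. Check v ∈ {∞, 2, 3, 5, 13, 17, 19, 29, 37, 47}.
v=5: a=5^2·(≡4), b=5^2·(≡3) mod 5; (4|5)=+1, (3|5)=-1; (−1)^{2·2·2}·(+1)^2·(-1)^2 = +1.
v=29: a=29^1·(≡20), b=29^2·(≡24) mod 29; (20|29)=+1, (24|29)=+1; (−1)^{1·2·14}·(+1)^2·(+1)^1 = +1.
v=3: a=3^9·(≡2), b=3^27·(≡2) mod 3; (2|3)=-1, (2|3)=-1; (−1)^{9·27·1}·(-1)^27·(-1)^9 = -1.
v=2: v_2(a)=-1, v_2(b)=1; units ≡ 7, 5 (mod 8); ε·ε+αω+βω = 1·0+-1·1+1·0 ≡ 1  ⇒  (a,b)_2 = -1.
v=47: a=47^1·(≡4), b=47^0·(≡43) mod 47; (4|47)=+1, (43|47)=-1; (−1)^{1·0·23}·(+1)^0·(-1)^1 = -1.
v=37: a=37^2·(≡5), b=37^5·(≡9) mod 37; (5|37)=-1, (9|37)=+1; (−1)^{2·5·18}·(-1)^5·(+1)^2 = -1.
v=13: a=13^-2·(≡3), b=13^-2·(≡11) mod 13; (3|13)=+1, (11|13)=-1; (−1)^{-2·-2·6}·(+1)^-2·(-1)^-2 = +1.
v=19: a=19^2·(≡1), b=19^5·(≡10) mod 19; (1|19)=+1, (10|19)=-1; (−1)^{2·5·9}·(+1)^5·(-1)^2 = +1.
v=∞: -139026 < 0 and 4218 > 0  ⇒  (a,b)_∞ = +1.
v=17: a=17^-1·(≡13), b=17^-4·(≡1) mod 17; (13|17)=+1, (1|17)=+1; (−1)^{-1·-4·8}·(+1)^-4·(+1)^-1 = +1.
Ram(-139026, 4218) = {2, 3, 37, 47}; no ℚ_2-point on the conic.

[2, 3, 37, 47]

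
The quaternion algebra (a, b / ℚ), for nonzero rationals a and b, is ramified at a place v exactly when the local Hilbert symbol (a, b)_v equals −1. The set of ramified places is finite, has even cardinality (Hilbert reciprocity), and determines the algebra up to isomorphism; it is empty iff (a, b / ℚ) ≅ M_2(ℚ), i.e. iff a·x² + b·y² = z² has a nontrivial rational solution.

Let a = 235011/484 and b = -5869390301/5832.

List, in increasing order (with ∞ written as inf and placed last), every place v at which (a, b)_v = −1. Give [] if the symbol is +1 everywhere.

Mod squares: a ≡ 651, b ≡ -48298. Check v ∈ {∞, 2, 3, 7, 11, 17, 19, 29, 31, 41}.
v=17: a=17^0·(≡11), b=17^2·(≡13) mod 17; (11|17)=-1, (13|17)=+1; (−1)^{0·2·8}·(-1)^2·(+1)^0 = +1.
v=11: a=11^-2·(≡10), b=11^0·(≡3) mod 11; (10|11)=-1, (3|11)=+1; (−1)^{-2·0·5}·(-1)^0·(+1)^-2 = +1.
v=19: a=19^2·(≡9), b=19^1·(≡17) mod 19; (9|19)=+1, (17|19)=+1; (−1)^{2·1·9}·(+1)^1·(+1)^2 = +1.
v=31: a=31^1·(≡27), b=31^1·(≡22) mod 31; (27|31)=-1, (22|31)=-1; (−1)^{1·1·15}·(-1)^1·(-1)^1 = -1.
v=2: v_2(a)=-2, v_2(b)=-3; units ≡ 3, 3 (mod 8); ε·ε+αω+βω = 1·1+-2·1+-3·1 ≡ 0  ⇒  (a,b)_2 = +1.
v=7: a=7^1·(≡1), b=7^0·(≡2) mod 7; (1|7)=+1, (2|7)=+1; (−1)^{1·0·3}·(+1)^0·(+1)^1 = +1.
v=3: a=3^1·(≡1), b=3^-6·(≡2) mod 3; (1|3)=+1, (2|3)=-1; (−1)^{1·-6·1}·(+1)^-6·(-1)^1 = -1.
v=41: a=41^0·(≡36), b=41^1·(≡19) mod 41; (36|41)=+1, (19|41)=-1; (−1)^{0·1·20}·(+1)^1·(-1)^0 = +1.
v=29: a=29^0·(≡7), b=29^2·(≡7) mod 29; (7|29)=+1, (7|29)=+1; (−1)^{0·2·14}·(+1)^2·(+1)^0 = +1.
v=∞: 651 > 0 and -48298 < 0  ⇒  (a,b)_∞ = +1.
(651, -48298 / ℚ) ramifies at {3, 31}: a division algebra.

[3, 31]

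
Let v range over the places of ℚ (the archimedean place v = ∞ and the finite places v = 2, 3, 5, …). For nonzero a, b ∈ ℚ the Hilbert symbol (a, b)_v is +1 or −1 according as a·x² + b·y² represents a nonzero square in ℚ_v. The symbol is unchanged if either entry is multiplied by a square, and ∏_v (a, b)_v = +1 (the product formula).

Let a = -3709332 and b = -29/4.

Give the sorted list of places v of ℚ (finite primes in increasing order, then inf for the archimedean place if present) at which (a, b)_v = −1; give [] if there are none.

(a, b) ≡ (-103037, -29) mod (ℚ^×)²; places V = {2, 3, 11, 17, 19, 29, ∞}.
(a,b)_11: α=1, u≡4; β=0, v≡1 (mod 11); (4|11)=+1, (1|11)=+1; sign (−1)^0·+1^0·+1^1 = +1.
(a,b)_∞: sgn(-103037)=−, sgn(-29)=−, so -1.
(a,b)_19: α=1, u≡16; β=0, v≡7 (mod 19); (16|19)=+1, (7|19)=+1; sign (−1)^0·+1^0·+1^1 = +1.
(a,b)_29: α=1, u≡11; β=1, v≡7 (mod 29); (11|29)=-1, (7|29)=+1; sign (−1)^0·-1^1·+1^1 = -1.
(a,b)_2: α=2, β=-2; u≡3, v≡3 (mod 8); ε(u)ε(v)=1·1, αω(v)=2·1, βω(u)=-2·1; sum ≡ 1  ⇒  -1.
(a,b)_3: α=2, u≡1; β=0, v≡1 (mod 3); (1|3)=+1, (1|3)=+1; sign (−1)^0·+1^0·+1^2 = +1.
(a,b)_17: α=1, u≡16; β=0, v≡14 (mod 17); (16|17)=+1, (14|17)=-1; sign (−1)^0·+1^0·-1^1 = -1.
|Ram(-103037, -29)| = 4, even; anisotropic at {2, 17, 29, ∞}.

[2, 17, 29, inf]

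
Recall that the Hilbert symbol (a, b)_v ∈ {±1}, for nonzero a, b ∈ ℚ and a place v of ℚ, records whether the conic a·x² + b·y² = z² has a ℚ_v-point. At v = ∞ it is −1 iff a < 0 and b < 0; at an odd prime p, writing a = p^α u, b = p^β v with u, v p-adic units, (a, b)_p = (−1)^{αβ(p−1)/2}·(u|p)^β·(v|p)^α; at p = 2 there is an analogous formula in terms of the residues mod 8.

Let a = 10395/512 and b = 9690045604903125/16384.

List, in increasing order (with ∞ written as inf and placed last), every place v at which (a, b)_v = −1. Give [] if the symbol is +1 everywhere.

Mod squares: a ≡ 2310, b ≡ 5. Check v ∈ {∞, 2, 3, 5, 7, 11}.
v=7: a=7^1·(≡1), b=7^4·(≡6) mod 7; (1|7)=+1, (6|7)=-1; (−1)^{1·4·3}·(+1)^4·(-1)^1 = -1.
v=11: a=11^1·(≡9), b=11^6·(≡4) mod 11; (9|11)=+1, (4|11)=+1; (−1)^{1·6·5}·(+1)^6·(+1)^1 = +1.
v=3: a=3^3·(≡2), b=3^6·(≡2) mod 3; (2|3)=-1, (2|3)=-1; (−1)^{3·6·1}·(-1)^6·(-1)^3 = -1.
v=∞: 2310 > 0 and 5 > 0  ⇒  (a,b)_∞ = +1.
v=2: v_2(a)=-9, v_2(b)=-14; units ≡ 3, 5 (mod 8); ε·ε+αω+βω = 1·0+-9·1+-14·1 ≡ 1  ⇒  (a,b)_2 = -1.
v=5: a=5^1·(≡2), b=5^5·(≡1) mod 5; (2|5)=-1, (1|5)=+1; (−1)^{1·5·2}·(-1)^5·(+1)^1 = -1.
|Ram(2310, 5)| = 4, even; anisotropic at {2, 3, 5, 7}.

[2, 3, 5, 7]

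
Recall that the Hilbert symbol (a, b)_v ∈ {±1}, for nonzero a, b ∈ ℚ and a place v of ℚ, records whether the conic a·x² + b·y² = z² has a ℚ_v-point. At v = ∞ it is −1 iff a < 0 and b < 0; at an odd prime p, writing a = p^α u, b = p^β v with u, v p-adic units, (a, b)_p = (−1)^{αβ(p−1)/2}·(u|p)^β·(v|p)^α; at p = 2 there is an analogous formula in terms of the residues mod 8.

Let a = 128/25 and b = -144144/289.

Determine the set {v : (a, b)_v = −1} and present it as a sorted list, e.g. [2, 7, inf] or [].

[11, 13]

Mod squares: a ≡ 2, b ≡ -1001. Check v ∈ {∞, 2, 3, 5, 7, 11, 13, 17}.
v=17: a=17^0·(≡16), b=17^-2·(≡16) mod 17; (16|17)=+1, (16|17)=+1; (−1)^{0·-2·8}·(+1)^-2·(+1)^0 = +1.
v=∞: 2 > 0 and -1001 < 0  ⇒  (a,b)_∞ = +1.
v=11: a=11^0·(≡6), b=11^1·(≡10) mod 11; (6|11)=-1, (10|11)=-1; (−1)^{0·1·5}·(-1)^1·(-1)^0 = -1.
v=3: a=3^0·(≡2), b=3^2·(≡1) mod 3; (2|3)=-1, (1|3)=+1; (−1)^{0·2·1}·(-1)^2·(+1)^0 = +1.
v=13: a=13^0·(≡2), b=13^1·(≡9) mod 13; (2|13)=-1, (9|13)=+1; (−1)^{0·1·6}·(-1)^1·(+1)^0 = -1.
v=2: v_2(a)=7, v_2(b)=4; units ≡ 1, 7 (mod 8); ε·ε+αω+βω = 0·1+7·0+4·0 ≡ 0  ⇒  (a,b)_2 = +1.
v=5: a=5^-2·(≡3), b=5^0·(≡4) mod 5; (3|5)=-1, (4|5)=+1; (−1)^{-2·0·2}·(-1)^0·(+1)^-2 = +1.
v=7: a=7^0·(≡4), b=7^1·(≡1) mod 7; (4|7)=+1, (1|7)=+1; (−1)^{0·1·3}·(+1)^1·(+1)^0 = +1.
Ram(2, -1001) = {11, 13}; no ℚ_11-point on the conic.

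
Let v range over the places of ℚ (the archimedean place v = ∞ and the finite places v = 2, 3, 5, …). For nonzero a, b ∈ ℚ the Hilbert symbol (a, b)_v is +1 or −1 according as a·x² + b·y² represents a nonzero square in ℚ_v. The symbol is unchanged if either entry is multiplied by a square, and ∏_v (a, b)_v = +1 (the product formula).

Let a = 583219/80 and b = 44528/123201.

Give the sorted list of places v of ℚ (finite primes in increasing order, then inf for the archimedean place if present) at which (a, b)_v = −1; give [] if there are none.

[2, 5, 17, 23]

Mod squares: a ≡ 17255, b ≡ 23. Check v ∈ {∞, 2, 3, 5, 7, 11, 13, 17, 23, 29}.
v=13: a=13^2·(≡3), b=13^-2·(≡3) mod 13; (3|13)=+1, (3|13)=+1; (−1)^{2·-2·6}·(+1)^-2·(+1)^2 = +1.
v=23: a=23^0·(≡7), b=23^1·(≡18) mod 23; (7|23)=-1, (18|23)=+1; (−1)^{0·1·11}·(-1)^1·(+1)^0 = -1.
v=2: v_2(a)=-4, v_2(b)=4; units ≡ 7, 7 (mod 8); ε·ε+αω+βω = 1·1+-4·0+4·0 ≡ 1  ⇒  (a,b)_2 = -1.
v=5: a=5^-1·(≡4), b=5^0·(≡3) mod 5; (4|5)=+1, (3|5)=-1; (−1)^{-1·0·2}·(+1)^0·(-1)^-1 = -1.
v=29: a=29^1·(≡27), b=29^0·(≡24) mod 29; (27|29)=-1, (24|29)=+1; (−1)^{1·0·14}·(-1)^0·(+1)^1 = +1.
v=∞: 17255 > 0 and 23 > 0  ⇒  (a,b)_∞ = +1.
v=7: a=7^1·(≡1), b=7^0·(≡1) mod 7; (1|7)=+1, (1|7)=+1; (−1)^{1·0·3}·(+1)^0·(+1)^1 = +1.
v=3: a=3^0·(≡2), b=3^-6·(≡2) mod 3; (2|3)=-1, (2|3)=-1; (−1)^{0·-6·1}·(-1)^-6·(-1)^0 = +1.
v=11: a=11^0·(≡7), b=11^2·(≡5) mod 11; (7|11)=-1, (5|11)=+1; (−1)^{0·2·5}·(-1)^2·(+1)^0 = +1.
v=17: a=17^1·(≡10), b=17^0·(≡11) mod 17; (10|17)=-1, (11|17)=-1; (−1)^{1·0·8}·(-1)^0·(-1)^1 = -1.
|Ram(17255, 23)| = 4, even; anisotropic at {2, 5, 17, 23}.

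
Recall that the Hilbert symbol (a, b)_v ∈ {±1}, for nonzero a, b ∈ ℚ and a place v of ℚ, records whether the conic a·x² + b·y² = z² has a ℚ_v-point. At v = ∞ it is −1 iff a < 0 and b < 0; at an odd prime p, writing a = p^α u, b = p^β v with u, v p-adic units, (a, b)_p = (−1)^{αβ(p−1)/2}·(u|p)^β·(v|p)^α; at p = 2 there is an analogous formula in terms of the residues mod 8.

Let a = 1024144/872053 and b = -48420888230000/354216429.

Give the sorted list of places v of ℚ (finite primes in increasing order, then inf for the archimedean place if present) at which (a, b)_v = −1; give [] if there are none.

[7, 11]

(a, b) ≡ (13, -3003) mod (ℚ^×)²; places V = {2, 3, 5, 7, 11, 13, 23, 37, ∞}.
(a,b)_23: α=2, u≡12; β=4, v≡5 (mod 23); (12|23)=+1, (5|23)=-1; sign (−1)^0·+1^4·-1^2 = +1.
(a,b)_3: α=0, u≡1; β=-3, v≡1 (mod 3); (1|3)=+1, (1|3)=+1; sign (−1)^0·+1^-3·+1^0 = +1.
(a,b)_∞: sgn(13)=+, sgn(-3003)=−, so +1.
(a,b)_11: α=2, u≡10; β=3, v≡7 (mod 11); (10|11)=-1, (7|11)=-1; sign (−1)^0·-1^3·-1^2 = -1.
(a,b)_13: α=-1, u≡4; β=1, v≡9 (mod 13); (4|13)=+1, (9|13)=+1; sign (−1)^0·+1^1·+1^-1 = +1.
(a,b)_5: α=0, u≡3; β=4, v≡3 (mod 5); (3|5)=-1, (3|5)=-1; sign (−1)^0·-1^4·-1^0 = +1.
(a,b)_37: α=-2, u≡35; β=-4, v≡29 (mod 37); (35|37)=-1, (29|37)=-1; sign (−1)^0·-1^-4·-1^-2 = +1.
(a,b)_7: α=-2, u≡3; β=-1, v≡3 (mod 7); (3|7)=-1, (3|7)=-1; sign (−1)^0·-1^-1·-1^-2 = -1.
(a,b)_2: α=4, β=4; u≡5, v≡5 (mod 8); ε(u)ε(v)=0·0, αω(v)=4·1, βω(u)=4·1; sum ≡ 0  ⇒  +1.
Ram(13, -3003) = {7, 11}; no ℚ_7-point on the conic.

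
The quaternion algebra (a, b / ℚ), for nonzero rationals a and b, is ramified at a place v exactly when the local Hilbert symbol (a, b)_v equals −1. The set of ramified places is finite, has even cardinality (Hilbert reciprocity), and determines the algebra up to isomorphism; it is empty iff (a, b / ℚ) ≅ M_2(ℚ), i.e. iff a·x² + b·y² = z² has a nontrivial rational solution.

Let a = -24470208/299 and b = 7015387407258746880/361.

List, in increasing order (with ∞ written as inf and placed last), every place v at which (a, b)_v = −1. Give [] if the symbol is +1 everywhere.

(a, b) ≡ (-897, 8970) mod (ℚ^×)²; places V = {2, 3, 5, 7, 13, 17, 19, 23, ∞}.
(a,b)_3: α=3, u≡1; β=7, v≡2 (mod 3); (1|3)=+1, (2|3)=-1; sign (−1)^1·+1^7·-1^3 = +1.
(a,b)_2: α=6, β=19; u≡7, v≡5 (mod 8); ε(u)ε(v)=1·0, αω(v)=6·1, βω(u)=19·0; sum ≡ 0  ⇒  +1.
(a,b)_∞: sgn(-897)=−, sgn(8970)=+, so +1.
(a,b)_23: α=-1, u≡14; β=1, v≡10 (mod 23); (14|23)=-1, (10|23)=-1; sign (−1)^1·-1^1·-1^-1 = -1.
(a,b)_5: α=0, u≡3; β=1, v≡1 (mod 5); (3|5)=-1, (1|5)=+1; sign (−1)^0·-1^1·+1^0 = -1.
(a,b)_17: α=2, u≡9; β=4, v≡10 (mod 17); (9|17)=+1, (10|17)=-1; sign (−1)^0·+1^4·-1^2 = +1.
(a,b)_13: α=-1, u≡3; β=1, v≡4 (mod 13); (3|13)=+1, (4|13)=+1; sign (−1)^0·+1^1·+1^-1 = +1.
(a,b)_7: α=2, u≡6; β=2, v≡3 (mod 7); (6|7)=-1, (3|7)=-1; sign (−1)^0·-1^2·-1^2 = +1.
(a,b)_19: α=0, u≡14; β=-2, v≡13 (mod 19); (14|19)=-1, (13|19)=-1; sign (−1)^0·-1^-2·-1^0 = +1.
|Ram(-897, 8970)| = 2, even; anisotropic at {5, 23}.

[5, 23]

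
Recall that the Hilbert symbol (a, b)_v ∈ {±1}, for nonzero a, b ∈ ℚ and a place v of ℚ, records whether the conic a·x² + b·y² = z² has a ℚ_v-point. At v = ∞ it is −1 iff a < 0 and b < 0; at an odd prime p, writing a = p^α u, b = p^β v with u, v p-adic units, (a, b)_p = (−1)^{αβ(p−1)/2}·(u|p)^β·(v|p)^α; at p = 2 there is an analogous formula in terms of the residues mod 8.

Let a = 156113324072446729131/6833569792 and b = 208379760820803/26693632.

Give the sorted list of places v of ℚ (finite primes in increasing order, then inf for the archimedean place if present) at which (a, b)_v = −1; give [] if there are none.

(a, b) ≡ (97223, 430989559) mod (ℚ^×)²; places V = {2, 3, 7, 11, 13, 17, 19, 31, 43, ∞}.
(a,b)_3: α=12, u≡2; β=12, v≡1 (mod 3); (2|3)=-1, (1|3)=+1; sign (−1)^0·-1^12·+1^12 = +1.
(a,b)_11: α=4, u≡4; β=3, v≡2 (mod 11); (4|11)=+1, (2|11)=-1; sign (−1)^0·+1^3·-1^4 = +1.
(a,b)_2: α=-20, β=-12; u≡7, v≡7 (mod 8); ε(u)ε(v)=1·1, αω(v)=-20·0, βω(u)=-12·0; sum ≡ 1  ⇒  -1.
(a,b)_7: α=-3, u≡4; β=-3, v≡1 (mod 7); (4|7)=+1, (1|7)=+1; sign (−1)^1·+1^-3·+1^-3 = -1.
(a,b)_43: α=1, u≡17; β=1, v≡10 (mod 43); (17|43)=+1, (10|43)=+1; sign (−1)^1·+1^1·+1^1 = -1.
(a,b)_13: α=4, u≡3; β=1, v≡9 (mod 13); (3|13)=+1, (9|13)=+1; sign (−1)^0·+1^1·+1^4 = +1.
(a,b)_∞: sgn(97223)=+, sgn(430989559)=+, so +1.
(a,b)_17: α=1, u≡5; β=1, v≡14 (mod 17); (5|17)=-1, (14|17)=-1; sign (−1)^0·-1^1·-1^1 = +1.
(a,b)_31: α=2, u≡18; β=1, v≡8 (mod 31); (18|31)=+1, (8|31)=+1; sign (−1)^0·+1^1·+1^2 = +1.
(a,b)_19: α=-1, u≡9; β=-1, v≡17 (mod 19); (9|19)=+1, (17|19)=+1; sign (−1)^1·+1^-1·+1^-1 = -1.
(97223, 430989559 / ℚ) ramifies at {2, 7, 19, 43}: a division algebra.

[2, 7, 19, 43]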